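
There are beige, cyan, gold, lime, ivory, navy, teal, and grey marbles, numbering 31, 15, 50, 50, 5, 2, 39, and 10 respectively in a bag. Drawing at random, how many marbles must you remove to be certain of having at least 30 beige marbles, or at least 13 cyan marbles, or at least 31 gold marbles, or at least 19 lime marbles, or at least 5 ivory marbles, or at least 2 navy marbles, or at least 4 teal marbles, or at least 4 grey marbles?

The worst case stops just short of every target: 29 beige, 12 cyan, 30 gold, 18 lime, 4 ivory, 1 navy, 3 teal, 3 grey — 29 + 12 + 30 + 18 + 4 + 1 + 3 + 3 = 100 marbles.
One more marble must push some color to its target, so 100 + 1 = 101.

101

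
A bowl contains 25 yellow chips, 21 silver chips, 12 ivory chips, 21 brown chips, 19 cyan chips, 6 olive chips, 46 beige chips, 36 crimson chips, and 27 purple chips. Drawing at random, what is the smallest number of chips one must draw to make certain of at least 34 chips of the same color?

In the worst case we take at most 33 of each color, but all 25 yellow, all 21 silver, all 12 ivory, all 21 brown, all 19 cyan, all 6 olive, and all 27 purple (fewer than 33), giving 25 + 21 + 12 + 21 + 19 + 6 + 33 + 33 + 27 = 197.
One more chip then forces some color to 34, so 197 + 1 = 198.

198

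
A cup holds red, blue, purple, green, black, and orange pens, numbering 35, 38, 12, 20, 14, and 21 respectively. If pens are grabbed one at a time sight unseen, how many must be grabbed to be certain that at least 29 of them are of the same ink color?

Treat the 6 ink colors as pigeonholes.
In the worst case we take at most 28 of each ink color, but all 12 purple, all 20 green, all 14 black, and all 21 orange (fewer than 28), giving 28 + 28 + 12 + 20 + 14 + 21 = 123.
One more pen then forces some ink color to 29, so 123 + 1 = 124.

124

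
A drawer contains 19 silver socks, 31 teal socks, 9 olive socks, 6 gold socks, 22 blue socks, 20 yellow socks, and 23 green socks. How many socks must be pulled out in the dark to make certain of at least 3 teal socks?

The worst case draws every non-teal sock first: 19 + 9 + 6 + 22 + 20 + 23 = 99.
The next 3 draws are then forced to be teal, giving 99 + 3 = 102.

102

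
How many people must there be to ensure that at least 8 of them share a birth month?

85

There are 12 months of the year acting as pigeonholes.
With 12 × 7 = 84 people we could place exactly 7 in each, with no class reaching 8.
One more forces some class to hold 8, so 84 + 1 = 85.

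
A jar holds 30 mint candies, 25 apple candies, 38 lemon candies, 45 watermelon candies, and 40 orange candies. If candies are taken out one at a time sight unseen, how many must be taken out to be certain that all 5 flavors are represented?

154

The hardest flavor to obtain is apple: we could draw every other candy first — 178 − 25 = 153 candies — without a single apple one.
The next draw must be apple, so 153 + 1 = 154.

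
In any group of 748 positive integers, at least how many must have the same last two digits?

8

The 748 positive integers fall into 100 possible two-digit endings.
If each of the 100 possible two-digit endings held at most 7, the total would be at most 100 × 7 = 700 < 748, a contradiction.
So at least one holds ⌈748/100⌉ = 8.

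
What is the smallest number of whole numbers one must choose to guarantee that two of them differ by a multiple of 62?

Two integers differ by a multiple of 62 exactly when they share a remainder mod 62.
There are 62 residue classes mod 62, so 62 integers can all lie in distinct classes.
One more integer must repeat a residue, giving a difference divisible by 62. So n = 62 + 1 = 63.

63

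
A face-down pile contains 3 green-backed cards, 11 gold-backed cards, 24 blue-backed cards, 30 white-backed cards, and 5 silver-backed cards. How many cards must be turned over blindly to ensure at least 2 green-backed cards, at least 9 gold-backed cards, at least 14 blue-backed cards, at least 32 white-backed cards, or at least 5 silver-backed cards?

57

The worst case stops just short of every target: 1 green-backed, 8 gold-backed, 13 blue-backed, all 30 white-backed, 4 silver-backed — 1 + 8 + 13 + 30 + 4 = 56 cards.
One more card must push some back color to its target, so 56 + 1 = 57.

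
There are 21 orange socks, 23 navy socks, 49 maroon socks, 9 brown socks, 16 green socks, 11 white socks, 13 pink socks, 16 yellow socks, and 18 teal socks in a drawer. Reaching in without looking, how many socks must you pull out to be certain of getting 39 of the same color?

166

In the worst case we take at most 38 of each color, but all 21 orange, all 23 navy, all 9 brown, all 16 green, all 11 white, all 13 pink, all 16 yellow, and all 18 teal (fewer than 38), giving 21 + 23 + 38 + 9 + 16 + 11 + 13 + 16 + 18 = 165.
One more sock then forces some color to 39, so 165 + 1 = 166.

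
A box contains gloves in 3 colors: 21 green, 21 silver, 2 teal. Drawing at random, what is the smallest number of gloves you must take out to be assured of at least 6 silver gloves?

To avoid silver gloves as long as possible, exhaust the other 2 colors first.
The worst case draws every non-silver glove first: 21 + 2 = 23.
The next 6 draws are then forced to be silver, giving 23 + 6 = 29.

29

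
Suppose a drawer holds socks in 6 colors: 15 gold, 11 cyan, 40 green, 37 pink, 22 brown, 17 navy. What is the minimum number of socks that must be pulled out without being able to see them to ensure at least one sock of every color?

132

The hardest color to obtain is cyan: we could draw every other sock first — 142 − 11 = 131 socks — without a single cyan one.
The next draw must be cyan, so 131 + 1 = 132.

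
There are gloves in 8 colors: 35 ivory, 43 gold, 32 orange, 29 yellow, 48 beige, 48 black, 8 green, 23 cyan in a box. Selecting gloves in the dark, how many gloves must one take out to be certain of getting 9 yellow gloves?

246

The worst case draws every non-yellow glove first: 35 + 43 + 32 + 48 + 48 + 8 + 23 = 237.
The next 9 draws are then forced to be yellow, giving 237 + 9 = 246.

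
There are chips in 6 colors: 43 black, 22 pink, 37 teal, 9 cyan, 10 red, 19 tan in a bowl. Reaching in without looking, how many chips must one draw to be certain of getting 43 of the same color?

140

Treat the 6 colors as pigeonholes.
In the worst case we take at most 42 of each color, but all 22 pink, all 37 teal, all 9 cyan, all 10 red, and all 19 tan (fewer than 42), giving 42 + 22 + 37 + 9 + 10 + 19 = 139.
One more chip then forces some color to 43, so 139 + 1 = 140.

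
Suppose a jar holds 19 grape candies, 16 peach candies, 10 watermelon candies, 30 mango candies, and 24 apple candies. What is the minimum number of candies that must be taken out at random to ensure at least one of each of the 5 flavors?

90

The hardest flavor to obtain is watermelon: we could draw every other candy first — 99 − 10 = 89 candies — without a single watermelon one.
The next draw must be watermelon, so 89 + 1 = 90.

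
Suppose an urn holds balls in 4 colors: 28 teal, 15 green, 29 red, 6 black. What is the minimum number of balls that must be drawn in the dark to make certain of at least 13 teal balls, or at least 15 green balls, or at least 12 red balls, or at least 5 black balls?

The worst case stops just short of every target: 12 teal, 14 green, 11 red, 4 black — 12 + 14 + 11 + 4 = 41 balls.
One more ball must push some color to its target, so 41 + 1 = 42.

42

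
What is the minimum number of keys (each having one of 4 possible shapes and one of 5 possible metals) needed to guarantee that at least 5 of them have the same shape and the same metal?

There are 4 × 5 = 20 (shape, metal) combinations acting as pigeonholes.
With 20 × 4 = 80 keys we could place exactly 4 in each, with no (shape, metal) pair reaching 5.
One more forces some (shape, metal) pair to hold 5, so 80 + 1 = 81.

81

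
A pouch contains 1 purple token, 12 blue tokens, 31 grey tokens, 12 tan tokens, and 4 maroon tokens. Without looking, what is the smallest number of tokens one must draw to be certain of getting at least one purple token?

60

To avoid purple tokens as long as possible, exhaust the other 4 colors first.
The worst case draws every non-purple token first: 12 + 31 + 12 + 4 = 59.
The next draw is then forced to be purple, giving 59 + 1 = 60.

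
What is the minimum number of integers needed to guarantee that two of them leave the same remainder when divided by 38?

39

There are 38 residue classes modulo 38 acting as pigeonholes.
With 38 integers we could place one in each, avoiding any repeat.
One more forces some class to hold 2, so 38 + 1 = 39.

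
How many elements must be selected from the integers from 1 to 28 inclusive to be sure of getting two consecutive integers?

Partition {1, …, 28} into 14 pairs: {1,2}, {3,4}, …, {27,28}.
Choosing 14 integers — say the 14 even numbers 2, 4, …, 28 — takes one from each pair and avoids the property.
Choosing 15 forces two into the same pair by pigeonhole, and those are consecutive. So 15.

15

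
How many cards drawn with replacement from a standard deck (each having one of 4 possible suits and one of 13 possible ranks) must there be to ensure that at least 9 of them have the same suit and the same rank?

There are 4 × 13 = 52 (suit, rank) combinations acting as pigeonholes.
With 52 × 8 = 416 cards drawn with replacement from a standard deck we could place exactly 8 in each, with no (suit, rank) pair reaching 9.
One more forces some (suit, rank) pair to hold 9, so 416 + 1 = 417.

417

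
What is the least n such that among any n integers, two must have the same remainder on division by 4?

5

Two integers differ by a multiple of 4 exactly when they share a remainder mod 4.
There are 4 residue classes mod 4, so 4 integers can all lie in distinct classes.
One more integer must repeat a residue, giving a difference divisible by 4. So n = 4 + 1 = 5.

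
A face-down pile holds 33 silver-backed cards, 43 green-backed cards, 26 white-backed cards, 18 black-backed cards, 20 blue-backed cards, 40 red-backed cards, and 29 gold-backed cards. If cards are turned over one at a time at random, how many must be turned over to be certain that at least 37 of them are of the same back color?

199

In the worst case we take at most 36 of each back color, but all 33 silver-backed, all 26 white-backed, all 18 black-backed, all 20 blue-backed, and all 29 gold-backed (fewer than 36), giving 33 + 36 + 26 + 18 + 20 + 36 + 29 = 198.
One more card then forces some back color to 37, so 198 + 1 = 199.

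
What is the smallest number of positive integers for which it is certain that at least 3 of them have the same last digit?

21

There are 10 possible last digits acting as pigeonholes.
With 10 × 2 = 20 positive integers we could place exactly 2 in each, with no class reaching 3.
One more forces some class to hold 3, so 20 + 1 = 21.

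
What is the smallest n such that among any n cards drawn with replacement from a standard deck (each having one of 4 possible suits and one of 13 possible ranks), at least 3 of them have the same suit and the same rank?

There are 4 × 13 = 52 (suit, rank) combinations acting as pigeonholes.
With 52 × 2 = 104 cards drawn with replacement from a standard deck we could place exactly 2 in each, with no (suit, rank) pair reaching 3.
One more forces some (suit, rank) pair to hold 3, so 104 + 1 = 105.

105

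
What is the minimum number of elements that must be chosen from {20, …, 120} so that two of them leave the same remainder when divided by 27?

Group the integers by remainder mod 27; there are 27 residue classes, each nonempty in this range.
Choosing one from each class (27 integers) avoids any shared remainder.
One more choice must repeat a class, so two differ by a multiple of 27. Hence 27 + 1 = 28.

28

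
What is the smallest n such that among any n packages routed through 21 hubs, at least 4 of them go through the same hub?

64

There are 21 hubs acting as pigeonholes.
With 21 × 3 = 63 packages we could place exactly 3 in each, with no class reaching 4.
One more forces some class to hold 4, so 63 + 1 = 64.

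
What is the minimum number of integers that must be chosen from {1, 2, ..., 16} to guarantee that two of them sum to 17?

9

Partition {1, …, 16} into 8 pairs: {1,16}, {2,15}, …, {8,9}.
Choosing 8 integers — say the integers 1 through 8 — takes one from each pair and avoids the property.
Choosing 9 forces two into the same pair by pigeonhole, and those sum to 17. So 9.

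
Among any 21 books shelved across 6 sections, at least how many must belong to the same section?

If each of the 6 sections held at most 3, the total would be at most 6 × 3 = 18 < 21, a contradiction.
So at least one holds ⌈21/6⌉ = 4.

4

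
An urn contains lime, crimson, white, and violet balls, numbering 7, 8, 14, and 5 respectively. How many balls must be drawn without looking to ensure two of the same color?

5

The worst case takes 1 ball of each color without reaching 2 of any: 4 × 1 = 4.
The next ball must bring some color to 2, so 4 + 1 = 5.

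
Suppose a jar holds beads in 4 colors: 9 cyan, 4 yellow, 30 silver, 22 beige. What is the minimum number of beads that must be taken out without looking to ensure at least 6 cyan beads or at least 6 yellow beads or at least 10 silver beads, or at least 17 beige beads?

35

The worst case stops just short of every target: 5 cyan, all 4 yellow, 9 silver, 16 beige — 5 + 4 + 9 + 16 = 34 beads.
One more bead must push some color to its target, so 34 + 1 = 35.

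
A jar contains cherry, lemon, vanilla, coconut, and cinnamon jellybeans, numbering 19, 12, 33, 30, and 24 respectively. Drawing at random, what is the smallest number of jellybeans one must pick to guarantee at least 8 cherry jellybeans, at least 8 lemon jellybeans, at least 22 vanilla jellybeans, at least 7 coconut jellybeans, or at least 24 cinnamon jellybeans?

65

Each of the 5 flavors has its own threshold; avoid all of them simultaneously.
The worst case stops just short of every target: 7 cherry, 7 lemon, 21 vanilla, 6 coconut, 23 cinnamon — 7 + 7 + 21 + 6 + 23 = 64 jellybeans.
One more jellybean must push some flavor to its target, so 64 + 1 = 65.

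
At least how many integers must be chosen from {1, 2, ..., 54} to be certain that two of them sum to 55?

28

Partition {1, …, 54} into 27 pairs: {1,54}, {2,53}, …, {27,28}.
Choosing 27 integers — say the integers 1 through 27 — takes one from each pair and avoids the property.
Choosing 28 forces two into the same pair by pigeonhole, and those sum to 55. So 28.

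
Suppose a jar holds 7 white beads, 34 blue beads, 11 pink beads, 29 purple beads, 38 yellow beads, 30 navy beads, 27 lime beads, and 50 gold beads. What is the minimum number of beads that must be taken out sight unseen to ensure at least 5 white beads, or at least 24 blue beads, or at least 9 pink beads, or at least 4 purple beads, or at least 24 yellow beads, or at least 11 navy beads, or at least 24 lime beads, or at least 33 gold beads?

The worst case stops just short of every target: 4 white, 23 blue, 8 pink, 3 purple, 23 yellow, 10 navy, 23 lime, 32 gold — 4 + 23 + 8 + 3 + 23 + 10 + 23 + 32 = 126 beads.
One more bead must push some color to its target, so 126 + 1 = 127.

127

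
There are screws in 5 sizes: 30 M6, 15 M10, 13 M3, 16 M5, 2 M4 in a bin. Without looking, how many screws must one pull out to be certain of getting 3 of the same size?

Treat the 5 sizes as pigeonholes.
The worst case takes 2 screws of each size without reaching 3 of any: 5 × 2 = 10.
The next screw must bring some size to 3, so 10 + 1 = 11.

11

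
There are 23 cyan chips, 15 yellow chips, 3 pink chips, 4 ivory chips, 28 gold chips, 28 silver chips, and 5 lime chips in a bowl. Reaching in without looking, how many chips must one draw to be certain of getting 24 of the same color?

97

In the worst case we take at most 23 of each color, but all 15 yellow, all 3 pink, all 4 ivory, and all 5 lime (fewer than 23), giving 23 + 15 + 3 + 4 + 23 + 23 + 5 = 96.
One more chip then forces some color to 24, so 96 + 1 = 97.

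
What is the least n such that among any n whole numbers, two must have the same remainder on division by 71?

Two integers differ by a multiple of 71 exactly when they share a remainder mod 71.
There are 71 residue classes mod 71, so 71 integers can all lie in distinct classes.
One more integer must repeat a residue, giving a difference divisible by 71. So n = 71 + 1 = 72.

72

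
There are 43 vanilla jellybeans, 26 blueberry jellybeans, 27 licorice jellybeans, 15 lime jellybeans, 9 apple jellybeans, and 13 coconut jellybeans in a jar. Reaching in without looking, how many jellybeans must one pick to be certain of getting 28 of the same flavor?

Treat the 6 flavors as pigeonholes.
In the worst case we take at most 27 of each flavor, but all 26 blueberry, all 15 lime, all 9 apple, and all 13 coconut (fewer than 27), giving 27 + 26 + 27 + 15 + 9 + 13 = 117.
One more jellybean then forces some flavor to 28, so 117 + 1 = 118.

118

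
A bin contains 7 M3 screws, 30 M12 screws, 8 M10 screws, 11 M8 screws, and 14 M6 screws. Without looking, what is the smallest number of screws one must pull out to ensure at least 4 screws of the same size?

16

Treat the 5 sizes as pigeonholes.
The worst case takes 3 screws of each size without reaching 4 of any: 5 × 3 = 15.
The next screw must bring some size to 4, so 15 + 1 = 16.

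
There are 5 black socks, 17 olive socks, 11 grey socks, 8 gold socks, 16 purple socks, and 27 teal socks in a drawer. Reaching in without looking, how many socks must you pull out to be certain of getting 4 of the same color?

The worst case takes 3 socks of each color without reaching 4 of any: 6 × 3 = 18.
The next sock must bring some color to 4, so 18 + 1 = 19.

19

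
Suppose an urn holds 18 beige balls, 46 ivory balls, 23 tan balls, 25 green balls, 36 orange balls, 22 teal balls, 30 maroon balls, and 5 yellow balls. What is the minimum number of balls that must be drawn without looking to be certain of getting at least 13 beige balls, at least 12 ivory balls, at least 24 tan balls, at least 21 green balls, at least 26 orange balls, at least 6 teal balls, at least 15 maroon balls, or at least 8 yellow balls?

The worst case stops just short of every target: 12 beige, 11 ivory, 23 tan, 20 green, 25 orange, 5 teal, 14 maroon, all 5 yellow — 12 + 11 + 23 + 20 + 25 + 5 + 14 + 5 = 115 balls.
One more ball must push some color to its target, so 115 + 1 = 116.

116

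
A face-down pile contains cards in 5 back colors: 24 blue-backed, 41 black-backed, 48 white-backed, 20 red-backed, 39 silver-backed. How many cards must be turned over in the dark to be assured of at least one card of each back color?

The hardest back color to obtain is red-backed: we could draw every other card first — 172 − 20 = 152 cards — without a single red-backed one.
The next draw must be red-backed, so 152 + 1 = 153.

153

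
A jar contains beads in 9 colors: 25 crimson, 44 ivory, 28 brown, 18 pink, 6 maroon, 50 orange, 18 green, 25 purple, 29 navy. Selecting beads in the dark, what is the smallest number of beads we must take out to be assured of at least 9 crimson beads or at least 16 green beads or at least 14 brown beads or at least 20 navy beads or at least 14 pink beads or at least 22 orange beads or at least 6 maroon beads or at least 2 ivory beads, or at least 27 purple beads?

121

The worst case stops just short of every target: 8 crimson, 1 ivory, 13 brown, 13 pink, 5 maroon, 21 orange, 15 green, all 25 purple, 19 navy — 8 + 1 + 13 + 13 + 5 + 21 + 15 + 25 + 19 = 120 beads.
One more bead must push some color to its target, so 120 + 1 = 121.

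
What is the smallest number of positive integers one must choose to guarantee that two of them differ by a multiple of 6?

Two integers differ by a multiple of 6 exactly when they share a remainder mod 6.
There are 6 residue classes mod 6, so 6 integers can all lie in distinct classes.
One more integer must repeat a residue, giving a difference divisible by 6. So n = 6 + 1 = 7.

7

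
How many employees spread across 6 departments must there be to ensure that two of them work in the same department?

There are 6 departments acting as pigeonholes.
With 6 employees we could place one in each, avoiding any repeat.
One more forces some class to hold 2, so 6 + 1 = 7.

7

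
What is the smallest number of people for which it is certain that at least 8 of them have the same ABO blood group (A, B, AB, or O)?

There are 4 ABO blood groups acting as pigeonholes.
With 4 × 7 = 28 people we could place exactly 7 in each, with no class reaching 8.
One more forces some class to hold 8, so 28 + 1 = 29.

29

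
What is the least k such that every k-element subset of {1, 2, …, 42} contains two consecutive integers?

Partition {1, …, 42} into 21 pairs: {1,2}, {3,4}, …, {41,42}.
Choosing 21 integers — say the 21 even numbers 2, 4, …, 42 — takes one from each pair and avoids the property.
Choosing 22 forces two into the same pair by pigeonhole, and those are consecutive. So 22.

22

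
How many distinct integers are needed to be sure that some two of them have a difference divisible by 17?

18

Two integers differ by a multiple of 17 exactly when they share a remainder mod 17.
There are 17 residue classes mod 17, so 17 integers can all lie in distinct classes.
One more integer must repeat a residue, giving a difference divisible by 17. So n = 17 + 1 = 18.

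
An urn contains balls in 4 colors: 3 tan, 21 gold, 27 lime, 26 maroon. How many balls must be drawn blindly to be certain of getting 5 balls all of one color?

Treat the 4 colors as pigeonholes.
In the worst case we take at most 4 of each color, but all 3 tan (fewer than 4), giving 3 + 4 + 4 + 4 = 15.
One more ball then forces some color to 5, so 15 + 1 = 16.

16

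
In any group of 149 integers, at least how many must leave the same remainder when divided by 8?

If each of the 8 residue classes modulo 8 held at most 18, the total would be at most 8 × 18 = 144 < 149, a contradiction.
So at least one holds ⌈149/8⌉ = 19.

19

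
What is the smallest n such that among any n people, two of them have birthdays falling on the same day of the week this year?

There are 7 days of the week acting as pigeonholes.
With 7 people we could place one in each, avoiding any repeat.
One more forces some class to hold 2, so 7 + 1 = 8.

8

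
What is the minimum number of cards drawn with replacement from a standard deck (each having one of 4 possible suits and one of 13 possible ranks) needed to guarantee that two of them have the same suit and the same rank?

There are 4 × 13 = 52 (suit, rank) combinations acting as pigeonholes.
With 52 cards drawn with replacement from a standard deck we could place one in each, avoiding any repeat.
One more forces some (suit, rank) pair to hold 2, so 52 + 1 = 53.

53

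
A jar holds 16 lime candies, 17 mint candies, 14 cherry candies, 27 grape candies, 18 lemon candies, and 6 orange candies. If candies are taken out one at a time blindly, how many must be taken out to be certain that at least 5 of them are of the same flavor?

25

The worst case takes 4 candies of each flavor without reaching 5 of any: 6 × 4 = 24.
The next candy must bring some flavor to 5, so 24 + 1 = 25.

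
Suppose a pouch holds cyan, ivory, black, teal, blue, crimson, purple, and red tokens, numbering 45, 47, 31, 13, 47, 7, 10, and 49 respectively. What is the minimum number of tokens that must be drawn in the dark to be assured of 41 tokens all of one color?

222

In the worst case we take at most 40 of each color, but all 31 black, all 13 teal, all 7 crimson, and all 10 purple (fewer than 40), giving 40 + 40 + 31 + 13 + 40 + 7 + 10 + 40 = 221.
One more token then forces some color to 41, so 221 + 1 = 222.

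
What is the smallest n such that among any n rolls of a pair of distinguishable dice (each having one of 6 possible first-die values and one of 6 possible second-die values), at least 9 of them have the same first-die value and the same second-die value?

There are 6 × 6 = 36 (first-die value, second-die value) combinations acting as pigeonholes.
With 36 × 8 = 288 rolls of a pair of distinguishable dice we could place exactly 8 in each, with no (first-die value, second-die value) pair reaching 9.
One more forces some (first-die value, second-die value) pair to hold 9, so 288 + 1 = 289.

289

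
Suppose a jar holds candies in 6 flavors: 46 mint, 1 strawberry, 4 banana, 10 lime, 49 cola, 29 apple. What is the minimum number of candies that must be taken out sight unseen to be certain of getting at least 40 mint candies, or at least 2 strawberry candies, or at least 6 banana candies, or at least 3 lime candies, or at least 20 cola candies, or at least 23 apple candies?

88

The worst case stops just short of every target: 39 mint, 1 strawberry, all 4 banana, 2 lime, 19 cola, 22 apple — 39 + 1 + 4 + 2 + 19 + 22 = 87 candies.
One more candy must push some flavor to its target, so 87 + 1 = 88.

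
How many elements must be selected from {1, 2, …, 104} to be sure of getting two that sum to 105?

53

Partition {1, …, 104} into 52 pairs: {1,104}, {2,103}, …, {52,53}.
Choosing 52 integers — say the integers 1 through 52 — takes one from each pair and avoids the property.
Choosing 53 forces two into the same pair by pigeonhole, and those sum to 105. So 53.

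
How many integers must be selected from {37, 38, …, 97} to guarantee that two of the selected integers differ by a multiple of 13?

Group the integers by remainder mod 13; there are 13 residue classes, each nonempty in this range.
Choosing one from each class (13 integers) avoids any shared remainder.
One more choice must repeat a class, so two differ by a multiple of 13. Hence 13 + 1 = 14.

14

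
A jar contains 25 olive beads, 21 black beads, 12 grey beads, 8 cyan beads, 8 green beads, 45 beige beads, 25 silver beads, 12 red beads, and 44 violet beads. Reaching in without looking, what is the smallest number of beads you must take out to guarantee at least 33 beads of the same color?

176

In the worst case we take at most 32 of each color, but all 25 olive, all 21 black, all 12 grey, all 8 cyan, all 8 green, all 25 silver, and all 12 red (fewer than 32), giving 25 + 21 + 12 + 8 + 8 + 32 + 25 + 12 + 32 = 175.
One more bead then forces some color to 33, so 175 + 1 = 176.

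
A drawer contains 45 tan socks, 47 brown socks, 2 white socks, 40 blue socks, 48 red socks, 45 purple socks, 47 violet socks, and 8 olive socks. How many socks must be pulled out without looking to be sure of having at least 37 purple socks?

To avoid purple socks as long as possible, exhaust the other 7 colors first.
The worst case draws every non-purple sock first: 45 + 47 + 2 + 40 + 48 + 47 + 8 = 237.
The next 37 draws are then forced to be purple, giving 237 + 37 = 274.

274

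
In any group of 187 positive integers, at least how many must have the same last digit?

The 187 positive integers fall into 10 possible last digits.
If each of the 10 possible last digits held at most 18, the total would be at most 10 × 18 = 180 < 187, a contradiction.
So at least one holds ⌈187/10⌉ = 19.

19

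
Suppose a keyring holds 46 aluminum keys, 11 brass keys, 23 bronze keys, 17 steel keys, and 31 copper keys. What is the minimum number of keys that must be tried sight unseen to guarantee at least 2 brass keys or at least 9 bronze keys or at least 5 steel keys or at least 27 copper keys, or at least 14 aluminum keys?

The worst case stops just short of every target: 13 aluminum, 1 brass, 8 bronze, 4 steel, 26 copper — 13 + 1 + 8 + 4 + 26 = 52 keys.
One more key must push some type to its target, so 52 + 1 = 53.

53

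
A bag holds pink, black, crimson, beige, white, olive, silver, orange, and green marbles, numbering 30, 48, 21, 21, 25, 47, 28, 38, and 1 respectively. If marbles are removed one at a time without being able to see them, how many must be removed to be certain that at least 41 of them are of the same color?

Treat the 9 colors as pigeonholes.
In the worst case we take at most 40 of each color, but all 30 pink, all 21 crimson, all 21 beige, all 25 white, all 28 silver, all 38 orange, and all 1 green (fewer than 40), giving 30 + 40 + 21 + 21 + 25 + 40 + 28 + 38 + 1 = 244.
One more marble then forces some color to 41, so 244 + 1 = 245.

245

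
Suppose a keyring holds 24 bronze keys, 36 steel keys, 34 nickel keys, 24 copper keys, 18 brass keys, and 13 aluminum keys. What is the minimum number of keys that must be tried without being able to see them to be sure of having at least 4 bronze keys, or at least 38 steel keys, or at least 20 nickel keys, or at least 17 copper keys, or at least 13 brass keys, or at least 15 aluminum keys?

Each of the 6 types has its own threshold; avoid all of them simultaneously.
The worst case stops just short of every target: 3 bronze, all 36 steel, 19 nickel, 16 copper, 12 brass, all 13 aluminum — 3 + 36 + 19 + 16 + 12 + 13 = 99 keys.
One more key must push some type to its target, so 99 + 1 = 100.

100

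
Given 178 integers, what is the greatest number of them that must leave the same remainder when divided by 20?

9

If each of the 20 residue classes modulo 20 held at most 8, the total would be at most 20 × 8 = 160 < 178, a contradiction.
So at least one holds ⌈178/20⌉ = 9.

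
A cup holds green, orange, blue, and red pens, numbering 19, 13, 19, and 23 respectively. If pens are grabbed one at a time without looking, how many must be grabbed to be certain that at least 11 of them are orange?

The worst case draws every non-orange pen first: 19 + 19 + 23 = 61.
The next 11 draws are then forced to be orange, giving 61 + 11 = 72.

72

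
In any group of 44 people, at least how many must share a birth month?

4

If each of the 12 months of the year held at most 3, the total would be at most 12 × 3 = 36 < 44, a contradiction.
So at least one holds ⌈44/12⌉ = 4.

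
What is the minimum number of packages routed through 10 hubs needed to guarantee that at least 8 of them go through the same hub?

There are 10 hubs acting as pigeonholes.
With 10 × 7 = 70 packages we could place exactly 7 in each, with no class reaching 8.
One more forces some class to hold 8, so 70 + 1 = 71.

71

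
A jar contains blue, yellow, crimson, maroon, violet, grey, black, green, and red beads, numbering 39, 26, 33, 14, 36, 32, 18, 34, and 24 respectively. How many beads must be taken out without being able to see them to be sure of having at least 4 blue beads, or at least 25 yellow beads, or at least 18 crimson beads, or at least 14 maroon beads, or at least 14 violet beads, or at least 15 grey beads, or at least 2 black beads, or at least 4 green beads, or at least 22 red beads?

The worst case stops just short of every target: 3 blue, 24 yellow, 17 crimson, 13 maroon, 13 violet, 14 grey, 1 black, 3 green, 21 red — 3 + 24 + 17 + 13 + 13 + 14 + 1 + 3 + 21 = 109 beads.
One more bead must push some color to its target, so 109 + 1 = 110.

110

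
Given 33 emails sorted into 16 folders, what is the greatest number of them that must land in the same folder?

3

The 33 emails fall into 16 folders.
If each of the 16 folders held at most 2, the total would be at most 16 × 2 = 32 < 33, a contradiction.
So at least one holds ⌈33/16⌉ = 3.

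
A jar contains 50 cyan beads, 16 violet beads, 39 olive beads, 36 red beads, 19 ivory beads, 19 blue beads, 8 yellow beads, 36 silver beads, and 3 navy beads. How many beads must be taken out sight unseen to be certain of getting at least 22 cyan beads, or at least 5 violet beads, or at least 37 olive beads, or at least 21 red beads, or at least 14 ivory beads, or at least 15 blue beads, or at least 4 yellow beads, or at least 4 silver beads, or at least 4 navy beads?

118

The worst case stops just short of every target: 21 cyan, 4 violet, 36 olive, 20 red, 13 ivory, 14 blue, 3 yellow, 3 silver, 3 navy — 21 + 4 + 36 + 20 + 13 + 14 + 3 + 3 + 3 = 117 beads.
One more bead must push some color to its target, so 117 + 1 = 118.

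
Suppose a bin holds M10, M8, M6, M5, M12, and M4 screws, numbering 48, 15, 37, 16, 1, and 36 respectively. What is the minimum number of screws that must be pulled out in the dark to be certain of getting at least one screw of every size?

153

The hardest size to obtain is M12: we could draw every other screw first — 153 − 1 = 152 screws — without a single M12 one.
The next draw must be M12, so 152 + 1 = 153.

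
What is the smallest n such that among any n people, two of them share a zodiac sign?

There are 12 zodiac signs acting as pigeonholes.
With 12 people we could place one in each, avoiding any repeat.
One more forces some class to hold 2, so 12 + 1 = 13.

13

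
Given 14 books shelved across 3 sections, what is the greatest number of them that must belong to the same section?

5

The 14 books fall into 3 sections.
If each of the 3 sections held at most 4, the total would be at most 3 × 4 = 12 < 14, a contradiction.
So at least one holds ⌈14/3⌉ = 5.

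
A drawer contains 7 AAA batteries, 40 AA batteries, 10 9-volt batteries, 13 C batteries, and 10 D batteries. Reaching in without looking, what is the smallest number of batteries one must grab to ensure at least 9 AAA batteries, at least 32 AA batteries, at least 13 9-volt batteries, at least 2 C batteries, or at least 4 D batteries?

53

The worst case stops just short of every target: all 7 AAA, 31 AA, all 10 9-volt, 1 C, 3 D — 7 + 31 + 10 + 1 + 3 = 52 batteries.
One more battery must push some type to its target, so 52 + 1 = 53.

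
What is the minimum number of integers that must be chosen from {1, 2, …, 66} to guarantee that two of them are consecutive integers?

Partition {1, …, 66} into 33 pairs: {1,2}, {3,4}, …, {65,66}.
Choosing 33 integers — say the 33 even numbers 2, 4, …, 66 — takes one from each pair and avoids the property.
Choosing 34 forces two into the same pair by pigeonhole, and those are consecutive. So 34.

34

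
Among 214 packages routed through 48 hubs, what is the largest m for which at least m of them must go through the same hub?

The 214 packages fall into 48 hubs.
If each of the 48 hubs held at most 4, the total would be at most 48 × 4 = 192 < 214, a contradiction.
So at least one holds ⌈214/48⌉ = 5.

5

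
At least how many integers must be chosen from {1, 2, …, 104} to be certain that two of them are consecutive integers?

53

Partition {1, …, 104} into 52 pairs: {1,2}, {3,4}, …, {103,104}.
Choosing 52 integers — say the 52 even numbers 2, 4, …, 104 — takes one from each pair and avoids the property.
Choosing 53 forces two into the same pair by pigeonhole, and those are consecutive. So 53.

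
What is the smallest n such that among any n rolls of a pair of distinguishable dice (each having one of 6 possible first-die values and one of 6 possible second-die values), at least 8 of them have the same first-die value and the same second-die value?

There are 6 × 6 = 36 (first-die value, second-die value) combinations acting as pigeonholes.
With 36 × 7 = 252 rolls of a pair of distinguishable dice we could place exactly 7 in each, with no (first-die value, second-die value) pair reaching 8.
One more forces some (first-die value, second-die value) pair to hold 8, so 252 + 1 = 253.

253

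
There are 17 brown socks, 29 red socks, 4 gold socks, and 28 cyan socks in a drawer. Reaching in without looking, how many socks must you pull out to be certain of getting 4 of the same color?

The worst case takes 3 socks of each color without reaching 4 of any: 4 × 3 = 12.
The next sock must bring some color to 4, so 12 + 1 = 13.

13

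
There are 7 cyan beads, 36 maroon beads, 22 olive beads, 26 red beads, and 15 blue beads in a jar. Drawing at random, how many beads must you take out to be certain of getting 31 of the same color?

Treat the 5 colors as pigeonholes.
In the worst case we take at most 30 of each color, but all 7 cyan, all 22 olive, all 26 red, and all 15 blue (fewer than 30), giving 7 + 30 + 22 + 26 + 15 = 100.
One more bead then forces some color to 31, so 100 + 1 = 101.

101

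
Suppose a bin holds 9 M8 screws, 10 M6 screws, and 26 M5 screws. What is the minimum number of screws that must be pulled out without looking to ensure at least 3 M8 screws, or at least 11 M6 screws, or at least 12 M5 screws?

24

The worst case stops just short of every target: 2 M8, 10 M6, 11 M5 — 2 + 10 + 11 = 23 screws.
One more screw must push some size to its target, so 23 + 1 = 24.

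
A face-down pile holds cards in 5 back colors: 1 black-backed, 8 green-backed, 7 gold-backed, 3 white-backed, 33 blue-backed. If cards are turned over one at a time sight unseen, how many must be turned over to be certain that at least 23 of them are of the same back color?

42

Treat the 5 back colors as pigeonholes.
In the worst case we take at most 22 of each back color, but all 1 black-backed, all 8 green-backed, all 7 gold-backed, and all 3 white-backed (fewer than 22), giving 1 + 8 + 7 + 3 + 22 = 41.
One more card then forces some back color to 23, so 41 + 1 = 42.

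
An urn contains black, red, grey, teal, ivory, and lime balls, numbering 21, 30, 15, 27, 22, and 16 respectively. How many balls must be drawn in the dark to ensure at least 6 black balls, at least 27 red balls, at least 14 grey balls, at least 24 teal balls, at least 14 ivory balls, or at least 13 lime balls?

Each of the 6 colors has its own threshold; avoid all of them simultaneously.
The worst case stops just short of every target: 5 black, 26 red, 13 grey, 23 teal, 13 ivory, 12 lime — 5 + 26 + 13 + 23 + 13 + 12 = 92 balls.
One more ball must push some color to its target, so 92 + 1 = 93.

93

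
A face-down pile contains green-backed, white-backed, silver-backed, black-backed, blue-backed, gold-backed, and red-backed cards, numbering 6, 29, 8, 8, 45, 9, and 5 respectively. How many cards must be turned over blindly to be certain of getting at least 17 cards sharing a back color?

In the worst case we take at most 16 of each back color, but all 6 green-backed, all 8 silver-backed, all 8 black-backed, all 9 gold-backed, and all 5 red-backed (fewer than 16), giving 6 + 16 + 8 + 8 + 16 + 9 + 5 = 68.
One more card then forces some back color to 17, so 68 + 1 = 69.

69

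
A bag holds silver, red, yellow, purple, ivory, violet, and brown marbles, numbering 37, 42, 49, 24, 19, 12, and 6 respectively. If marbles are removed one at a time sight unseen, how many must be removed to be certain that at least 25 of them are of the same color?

134

In the worst case we take at most 24 of each color, but all 19 ivory, all 12 violet, and all 6 brown (fewer than 24), giving 24 + 24 + 24 + 24 + 19 + 12 + 6 = 133.
One more marble then forces some color to 25, so 133 + 1 = 134.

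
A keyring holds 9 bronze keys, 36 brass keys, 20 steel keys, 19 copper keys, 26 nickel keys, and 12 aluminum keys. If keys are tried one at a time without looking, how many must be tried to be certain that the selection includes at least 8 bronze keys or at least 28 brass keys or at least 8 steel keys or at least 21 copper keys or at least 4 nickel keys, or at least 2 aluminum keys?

The worst case stops just short of every target: 7 bronze, 27 brass, 7 steel, all 19 copper, 3 nickel, 1 aluminum — 7 + 27 + 7 + 19 + 3 + 1 = 64 keys.
One more key must push some type to its target, so 64 + 1 = 65.

65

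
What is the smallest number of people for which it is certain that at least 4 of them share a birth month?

37

There are 12 months of the year acting as pigeonholes.
With 12 × 3 = 36 people we could place exactly 3 in each, with no class reaching 4.
One more forces some class to hold 4, so 36 + 1 = 37.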